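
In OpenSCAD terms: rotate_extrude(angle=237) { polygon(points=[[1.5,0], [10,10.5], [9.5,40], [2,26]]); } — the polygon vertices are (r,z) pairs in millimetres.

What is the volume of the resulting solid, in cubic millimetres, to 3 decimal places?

Volume = 5391.148 mm³

Profile (r,z), 4 vertices: (1.5,0) (10,10.5) (9.5,40) (2,26)
edge 0: (1.5,0)→(10,10.5)  cross = 1.5·10.5 − 10·0 = 15.7500; (r_i+r_j)·cross = 11.5·15.7500 = 181.1250
edge 1: (10,10.5)→(9.5,40)  cross = 10·40 − 9.5·10.5 = 300.2500; (r_i+r_j)·cross = 19.5·300.2500 = 5854.8750
edge 2: (9.5,40)→(2,26)  cross = 9.5·26 − 2·40 = 167.0000; (r_i+r_j)·cross = 11.5·167.0000 = 1920.5000
edge 3: (2,26)→(1.5,0)  cross = 2·0 − 1.5·26 = -39.0000; (r_i+r_j)·cross = 3.5·-39.0000 = -136.5000
Σcross = 444.0000 → A = |Σcross|/2 = 222.0000 mm²
Σ(r_i+r_j)·cross = 7820.0000 → first moment M = |Σ|/6 = 1303.3333
R_c = M/A = 1303.3333/222.0000 = 5.8709 mm
θ = 237° = 4.136430 rad
V = θ·R_c·A = 4.136430·5.8709·222.0000 = 5391.148 mm³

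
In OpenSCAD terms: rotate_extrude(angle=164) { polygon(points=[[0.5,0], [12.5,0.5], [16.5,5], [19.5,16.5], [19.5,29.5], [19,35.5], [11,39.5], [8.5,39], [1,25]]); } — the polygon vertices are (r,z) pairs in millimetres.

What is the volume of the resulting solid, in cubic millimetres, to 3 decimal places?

Profile (r,z), 9 vertices: (0.5,0) (12.5,0.5) (16.5,5) (19.5,16.5) (19.5,29.5) (19,35.5) (11,39.5) (8.5,39) (1,25)
edge 0: (0.5,0)→(12.5,0.5)  cross = 0.5·0.5 − 12.5·0 = 0.2500; (r_i+r_j)·cross = 13·0.2500 = 3.2500
edge 1: (12.5,0.5)→(16.5,5)  cross = 12.5·5 − 16.5·0.5 = 54.2500; (r_i+r_j)·cross = 29·54.2500 = 1573.2500
edge 2: (16.5,5)→(19.5,16.5)  cross = 16.5·16.5 − 19.5·5 = 174.7500; (r_i+r_j)·cross = 36·174.7500 = 6291.0000
edge 3: (19.5,16.5)→(19.5,29.5)  cross = 19.5·29.5 − 19.5·16.5 = 253.5000; (r_i+r_j)·cross = 39·253.5000 = 9886.5000
edge 4: (19.5,29.5)→(19,35.5)  cross = 19.5·35.5 − 19·29.5 = 131.7500; (r_i+r_j)·cross = 38.5·131.7500 = 5072.3750
edge 5: (19,35.5)→(11,39.5)  cross = 19·39.5 − 11·35.5 = 360.0000; (r_i+r_j)·cross = 30·360.0000 = 10800.0000
edge 6: (11,39.5)→(8.5,39)  cross = 11·39 − 8.5·39.5 = 93.2500; (r_i+r_j)·cross = 19.5·93.2500 = 1818.3750
edge 7: (8.5,39)→(1,25)  cross = 8.5·25 − 1·39 = 173.5000; (r_i+r_j)·cross = 9.5·173.5000 = 1648.2500
edge 8: (1,25)→(0.5,0)  cross = 1·0 − 0.5·25 = -12.5000; (r_i+r_j)·cross = 1.5·-12.5000 = -18.7500
Σcross = 1228.7500 → A = |Σcross|/2 = 614.3750 mm²
Σ(r_i+r_j)·cross = 37074.2500 → first moment M = |Σ|/6 = 6179.0417
R_c = M/A = 6179.0417/614.3750 = 10.0574 mm
θ = 164° = 2.862340 rad
V = θ·R_c·A = 2.862340·10.0574·614.3750 = 17686.518 mm³

Volume = 17686.518 mm³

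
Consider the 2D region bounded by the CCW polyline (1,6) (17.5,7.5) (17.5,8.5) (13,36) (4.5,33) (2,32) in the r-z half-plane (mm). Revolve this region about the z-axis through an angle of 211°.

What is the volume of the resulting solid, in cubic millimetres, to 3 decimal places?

Profile (r,z), 6 vertices: (1,6) (17.5,7.5) (17.5,8.5) (13,36) (4.5,33) (2,32)
edge 0: (1,6)→(17.5,7.5)  cross = 1·7.5 − 17.5·6 = -97.5000; (r_i+r_j)·cross = 18.5·-97.5000 = -1803.7500
edge 1: (17.5,7.5)→(17.5,8.5)  cross = 17.5·8.5 − 17.5·7.5 = 17.5000; (r_i+r_j)·cross = 35·17.5000 = 612.5000
edge 2: (17.5,8.5)→(13,36)  cross = 17.5·36 − 13·8.5 = 519.5000; (r_i+r_j)·cross = 30.5·519.5000 = 15844.7500
edge 3: (13,36)→(4.5,33)  cross = 13·33 − 4.5·36 = 267.0000; (r_i+r_j)·cross = 17.5·267.0000 = 4672.5000
edge 4: (4.5,33)→(2,32)  cross = 4.5·32 − 2·33 = 78.0000; (r_i+r_j)·cross = 6.5·78.0000 = 507.0000
edge 5: (2,32)→(1,6)  cross = 2·6 − 1·32 = -20.0000; (r_i+r_j)·cross = 3·-20.0000 = -60.0000
Σcross = 764.5000 → A = |Σcross|/2 = 382.2500 mm²
Σ(r_i+r_j)·cross = 19773.0000 → first moment M = |Σ|/6 = 3295.5000
R_c = M/A = 3295.5000/382.2500 = 8.6213 mm
θ = 211° = 3.682645 rad
V = θ·R_c·A = 3.682645·8.6213·382.2500 = 12136.156 mm³

Volume = 12136.156 mm³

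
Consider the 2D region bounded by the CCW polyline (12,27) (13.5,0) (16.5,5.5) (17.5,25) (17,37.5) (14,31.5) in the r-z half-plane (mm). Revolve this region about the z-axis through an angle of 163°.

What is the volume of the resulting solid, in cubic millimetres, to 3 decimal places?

Volume = 5684.498 mm³

Profile (r,z), 6 vertices: (12,27) (13.5,0) (16.5,5.5) (17.5,25) (17,37.5) (14,31.5)
edge 0: (12,27)→(13.5,0)  cross = 12·0 − 13.5·27 = -364.5000; (r_i+r_j)·cross = 25.5·-364.5000 = -9294.7500
edge 1: (13.5,0)→(16.5,5.5)  cross = 13.5·5.5 − 16.5·0 = 74.2500; (r_i+r_j)·cross = 30·74.2500 = 2227.5000
edge 2: (16.5,5.5)→(17.5,25)  cross = 16.5·25 − 17.5·5.5 = 316.2500; (r_i+r_j)·cross = 34·316.2500 = 10752.5000
edge 3: (17.5,25)→(17,37.5)  cross = 17.5·37.5 − 17·25 = 231.2500; (r_i+r_j)·cross = 34.5·231.2500 = 7978.1250
edge 4: (17,37.5)→(14,31.5)  cross = 17·31.5 − 14·37.5 = 10.5000; (r_i+r_j)·cross = 31·10.5000 = 325.5000
edge 5: (14,31.5)→(12,27)  cross = 14·27 − 12·31.5 = 0.0000; (r_i+r_j)·cross = 26·0.0000 = 0.0000
Σcross = 267.7500 → A = |Σcross|/2 = 133.8750 mm²
Σ(r_i+r_j)·cross = 11988.8750 → first moment M = |Σ|/6 = 1998.1458
R_c = M/A = 1998.1458/133.8750 = 14.9255 mm
θ = 163° = 2.844887 rad
V = θ·R_c·A = 2.844887·14.9255·133.8750 = 5684.498 mm³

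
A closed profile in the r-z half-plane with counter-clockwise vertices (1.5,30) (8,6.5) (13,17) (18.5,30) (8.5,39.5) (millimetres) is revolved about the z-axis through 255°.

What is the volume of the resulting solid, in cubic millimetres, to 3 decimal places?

Volume = 11923.964 mm³

Profile (r,z), 5 vertices: (1.5,30) (8,6.5) (13,17) (18.5,30) (8.5,39.5)
edge 0: (1.5,30)→(8,6.5)  cross = 1.5·6.5 − 8·30 = -230.2500; (r_i+r_j)·cross = 9.5·-230.2500 = -2187.3750
edge 1: (8,6.5)→(13,17)  cross = 8·17 − 13·6.5 = 51.5000; (r_i+r_j)·cross = 21·51.5000 = 1081.5000
edge 2: (13,17)→(18.5,30)  cross = 13·30 − 18.5·17 = 75.5000; (r_i+r_j)·cross = 31.5·75.5000 = 2378.2500
edge 3: (18.5,30)→(8.5,39.5)  cross = 18.5·39.5 − 8.5·30 = 475.7500; (r_i+r_j)·cross = 27·475.7500 = 12845.2500
edge 4: (8.5,39.5)→(1.5,30)  cross = 8.5·30 − 1.5·39.5 = 195.7500; (r_i+r_j)·cross = 10·195.7500 = 1957.5000
Σcross = 568.2500 → A = |Σcross|/2 = 284.1250 mm²
Σ(r_i+r_j)·cross = 16075.1250 → first moment M = |Σ|/6 = 2679.1875
R_c = M/A = 2679.1875/284.1250 = 9.4296 mm
θ = 255° = 4.450590 rad
V = θ·R_c·A = 4.450590·9.4296·284.1250 = 11923.964 mm³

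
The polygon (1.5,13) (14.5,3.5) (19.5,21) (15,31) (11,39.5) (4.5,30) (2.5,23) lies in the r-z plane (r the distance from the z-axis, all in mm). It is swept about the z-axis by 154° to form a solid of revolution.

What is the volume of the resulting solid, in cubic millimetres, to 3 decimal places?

Profile (r,z), 7 vertices: (1.5,13) (14.5,3.5) (19.5,21) (15,31) (11,39.5) (4.5,30) (2.5,23)
edge 0: (1.5,13)→(14.5,3.5)  cross = 1.5·3.5 − 14.5·13 = -183.2500; (r_i+r_j)·cross = 16·-183.2500 = -2932.0000
edge 1: (14.5,3.5)→(19.5,21)  cross = 14.5·21 − 19.5·3.5 = 236.2500; (r_i+r_j)·cross = 34·236.2500 = 8032.5000
edge 2: (19.5,21)→(15,31)  cross = 19.5·31 − 15·21 = 289.5000; (r_i+r_j)·cross = 34.5·289.5000 = 9987.7500
edge 3: (15,31)→(11,39.5)  cross = 15·39.5 − 11·31 = 251.5000; (r_i+r_j)·cross = 26·251.5000 = 6539.0000
edge 4: (11,39.5)→(4.5,30)  cross = 11·30 − 4.5·39.5 = 152.2500; (r_i+r_j)·cross = 15.5·152.2500 = 2359.8750
edge 5: (4.5,30)→(2.5,23)  cross = 4.5·23 − 2.5·30 = 28.5000; (r_i+r_j)·cross = 7·28.5000 = 199.5000
edge 6: (2.5,23)→(1.5,13)  cross = 2.5·13 − 1.5·23 = -2.0000; (r_i+r_j)·cross = 4·-2.0000 = -8.0000
Σcross = 772.7500 → A = |Σcross|/2 = 386.3750 mm²
Σ(r_i+r_j)·cross = 24178.6250 → first moment M = |Σ|/6 = 4029.7708
R_c = M/A = 4029.7708/386.3750 = 10.4297 mm
θ = 154° = 2.687807 rad
V = θ·R_c·A = 2.687807·10.4297·386.3750 = 10831.246 mm³

Volume = 10831.246 mm³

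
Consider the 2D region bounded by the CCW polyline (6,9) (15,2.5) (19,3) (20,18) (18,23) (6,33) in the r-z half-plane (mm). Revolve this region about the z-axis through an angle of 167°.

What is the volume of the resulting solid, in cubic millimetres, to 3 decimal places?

Volume = 11064.686 mm³

Profile (r,z), 6 vertices: (6,9) (15,2.5) (19,3) (20,18) (18,23) (6,33)
edge 0: (6,9)→(15,2.5)  cross = 6·2.5 − 15·9 = -120.0000; (r_i+r_j)·cross = 21·-120.0000 = -2520.0000
edge 1: (15,2.5)→(19,3)  cross = 15·3 − 19·2.5 = -2.5000; (r_i+r_j)·cross = 34·-2.5000 = -85.0000
edge 2: (19,3)→(20,18)  cross = 19·18 − 20·3 = 282.0000; (r_i+r_j)·cross = 39·282.0000 = 10998.0000
edge 3: (20,18)→(18,23)  cross = 20·23 − 18·18 = 136.0000; (r_i+r_j)·cross = 38·136.0000 = 5168.0000
edge 4: (18,23)→(6,33)  cross = 18·33 − 6·23 = 456.0000; (r_i+r_j)·cross = 24·456.0000 = 10944.0000
edge 5: (6,33)→(6,9)  cross = 6·9 − 6·33 = -144.0000; (r_i+r_j)·cross = 12·-144.0000 = -1728.0000
Σcross = 607.5000 → A = |Σcross|/2 = 303.7500 mm²
Σ(r_i+r_j)·cross = 22777.0000 → first moment M = |Σ|/6 = 3796.1667
R_c = M/A = 3796.1667/303.7500 = 12.4977 mm
θ = 167° = 2.914700 rad
V = θ·R_c·A = 2.914700·12.4977·303.7500 = 11064.686 mm³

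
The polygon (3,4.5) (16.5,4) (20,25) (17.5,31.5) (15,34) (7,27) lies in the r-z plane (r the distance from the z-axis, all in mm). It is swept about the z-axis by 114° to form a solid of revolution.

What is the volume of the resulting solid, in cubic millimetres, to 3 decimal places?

Profile (r,z), 6 vertices: (3,4.5) (16.5,4) (20,25) (17.5,31.5) (15,34) (7,27)
edge 0: (3,4.5)→(16.5,4)  cross = 3·4 − 16.5·4.5 = -62.2500; (r_i+r_j)·cross = 19.5·-62.2500 = -1213.8750
edge 1: (16.5,4)→(20,25)  cross = 16.5·25 − 20·4 = 332.5000; (r_i+r_j)·cross = 36.5·332.5000 = 12136.2500
edge 2: (20,25)→(17.5,31.5)  cross = 20·31.5 − 17.5·25 = 192.5000; (r_i+r_j)·cross = 37.5·192.5000 = 7218.7500
edge 3: (17.5,31.5)→(15,34)  cross = 17.5·34 − 15·31.5 = 122.5000; (r_i+r_j)·cross = 32.5·122.5000 = 3981.2500
edge 4: (15,34)→(7,27)  cross = 15·27 − 7·34 = 167.0000; (r_i+r_j)·cross = 22·167.0000 = 3674.0000
edge 5: (7,27)→(3,4.5)  cross = 7·4.5 − 3·27 = -49.5000; (r_i+r_j)·cross = 10·-49.5000 = -495.0000
Σcross = 702.7500 → A = |Σcross|/2 = 351.3750 mm²
Σ(r_i+r_j)·cross = 25301.3750 → first moment M = |Σ|/6 = 4216.8958
R_c = M/A = 4216.8958/351.3750 = 12.0011 mm
θ = 114° = 1.989675 rad
V = θ·R_c·A = 1.989675·12.0011·351.3750 = 8390.254 mm³

Volume = 8390.254 mm³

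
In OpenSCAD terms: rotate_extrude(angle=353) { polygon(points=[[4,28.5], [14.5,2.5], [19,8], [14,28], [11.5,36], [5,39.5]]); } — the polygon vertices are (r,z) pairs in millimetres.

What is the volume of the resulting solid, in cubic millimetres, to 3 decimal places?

Volume = 18196.806 mm³

Profile (r,z), 6 vertices: (4,28.5) (14.5,2.5) (19,8) (14,28) (11.5,36) (5,39.5)
edge 0: (4,28.5)→(14.5,2.5)  cross = 4·2.5 − 14.5·28.5 = -403.2500; (r_i+r_j)·cross = 18.5·-403.2500 = -7460.1250
edge 1: (14.5,2.5)→(19,8)  cross = 14.5·8 − 19·2.5 = 68.5000; (r_i+r_j)·cross = 33.5·68.5000 = 2294.7500
edge 2: (19,8)→(14,28)  cross = 19·28 − 14·8 = 420.0000; (r_i+r_j)·cross = 33·420.0000 = 13860.0000
edge 3: (14,28)→(11.5,36)  cross = 14·36 − 11.5·28 = 182.0000; (r_i+r_j)·cross = 25.5·182.0000 = 4641.0000
edge 4: (11.5,36)→(5,39.5)  cross = 11.5·39.5 − 5·36 = 274.2500; (r_i+r_j)·cross = 16.5·274.2500 = 4525.1250
edge 5: (5,39.5)→(4,28.5)  cross = 5·28.5 − 4·39.5 = -15.5000; (r_i+r_j)·cross = 9·-15.5000 = -139.5000
Σcross = 526.0000 → A = |Σcross|/2 = 263.0000 mm²
Σ(r_i+r_j)·cross = 17721.2500 → first moment M = |Σ|/6 = 2953.5417
R_c = M/A = 2953.5417/263.0000 = 11.2302 mm
θ = 353° = 6.161012 rad
V = θ·R_c·A = 6.161012·11.2302·263.0000 = 18196.806 mm³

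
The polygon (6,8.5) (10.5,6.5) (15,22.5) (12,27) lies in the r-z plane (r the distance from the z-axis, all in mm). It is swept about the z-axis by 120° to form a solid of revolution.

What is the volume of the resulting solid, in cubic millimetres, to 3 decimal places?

Volume = 1840.973 mm³

Profile (r,z), 4 vertices: (6,8.5) (10.5,6.5) (15,22.5) (12,27)
edge 0: (6,8.5)→(10.5,6.5)  cross = 6·6.5 − 10.5·8.5 = -50.2500; (r_i+r_j)·cross = 16.5·-50.2500 = -829.1250
edge 1: (10.5,6.5)→(15,22.5)  cross = 10.5·22.5 − 15·6.5 = 138.7500; (r_i+r_j)·cross = 25.5·138.7500 = 3538.1250
edge 2: (15,22.5)→(12,27)  cross = 15·27 − 12·22.5 = 135.0000; (r_i+r_j)·cross = 27·135.0000 = 3645.0000
edge 3: (12,27)→(6,8.5)  cross = 12·8.5 − 6·27 = -60.0000; (r_i+r_j)·cross = 18·-60.0000 = -1080.0000
Σcross = 163.5000 → A = |Σcross|/2 = 81.7500 mm²
Σ(r_i+r_j)·cross = 5274.0000 → first moment M = |Σ|/6 = 879.0000
R_c = M/A = 879.0000/81.7500 = 10.7523 mm
θ = 120° = 2.094395 rad
V = θ·R_c·A = 2.094395·10.7523·81.7500 = 1840.973 mm³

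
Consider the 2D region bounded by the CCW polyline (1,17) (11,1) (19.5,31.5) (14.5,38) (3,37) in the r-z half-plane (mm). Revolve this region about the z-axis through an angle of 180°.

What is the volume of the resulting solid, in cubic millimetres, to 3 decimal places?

Volume = 13014.440 mm³

Profile (r,z), 5 vertices: (1,17) (11,1) (19.5,31.5) (14.5,38) (3,37)
edge 0: (1,17)→(11,1)  cross = 1·1 − 11·17 = -186.0000; (r_i+r_j)·cross = 12·-186.0000 = -2232.0000
edge 1: (11,1)→(19.5,31.5)  cross = 11·31.5 − 19.5·1 = 327.0000; (r_i+r_j)·cross = 30.5·327.0000 = 9973.5000
edge 2: (19.5,31.5)→(14.5,38)  cross = 19.5·38 − 14.5·31.5 = 284.2500; (r_i+r_j)·cross = 34·284.2500 = 9664.5000
edge 3: (14.5,38)→(3,37)  cross = 14.5·37 − 3·38 = 422.5000; (r_i+r_j)·cross = 17.5·422.5000 = 7393.7500
edge 4: (3,37)→(1,17)  cross = 3·17 − 1·37 = 14.0000; (r_i+r_j)·cross = 4·14.0000 = 56.0000
Σcross = 861.7500 → A = |Σcross|/2 = 430.8750 mm²
Σ(r_i+r_j)·cross = 24855.7500 → first moment M = |Σ|/6 = 4142.6250
R_c = M/A = 4142.6250/430.8750 = 9.6144 mm
θ = 180° = 3.141593 rad
V = θ·R_c·A = 3.141593·9.6144·430.8750 = 13014.440 mm³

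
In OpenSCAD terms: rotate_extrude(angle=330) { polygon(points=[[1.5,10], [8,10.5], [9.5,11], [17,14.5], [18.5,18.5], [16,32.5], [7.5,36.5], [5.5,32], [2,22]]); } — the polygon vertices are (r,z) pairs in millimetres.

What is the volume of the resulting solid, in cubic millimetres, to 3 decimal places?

Profile (r,z), 9 vertices: (1.5,10) (8,10.5) (9.5,11) (17,14.5) (18.5,18.5) (16,32.5) (7.5,36.5) (5.5,32) (2,22)
edge 0: (1.5,10)→(8,10.5)  cross = 1.5·10.5 − 8·10 = -64.2500; (r_i+r_j)·cross = 9.5·-64.2500 = -610.3750
edge 1: (8,10.5)→(9.5,11)  cross = 8·11 − 9.5·10.5 = -11.7500; (r_i+r_j)·cross = 17.5·-11.7500 = -205.6250
edge 2: (9.5,11)→(17,14.5)  cross = 9.5·14.5 − 17·11 = -49.2500; (r_i+r_j)·cross = 26.5·-49.2500 = -1305.1250
edge 3: (17,14.5)→(18.5,18.5)  cross = 17·18.5 − 18.5·14.5 = 46.2500; (r_i+r_j)·cross = 35.5·46.2500 = 1641.8750
edge 4: (18.5,18.5)→(16,32.5)  cross = 18.5·32.5 − 16·18.5 = 305.2500; (r_i+r_j)·cross = 34.5·305.2500 = 10531.1250
edge 5: (16,32.5)→(7.5,36.5)  cross = 16·36.5 − 7.5·32.5 = 340.2500; (r_i+r_j)·cross = 23.5·340.2500 = 7995.8750
edge 6: (7.5,36.5)→(5.5,32)  cross = 7.5·32 − 5.5·36.5 = 39.2500; (r_i+r_j)·cross = 13·39.2500 = 510.2500
edge 7: (5.5,32)→(2,22)  cross = 5.5·22 − 2·32 = 57.0000; (r_i+r_j)·cross = 7.5·57.0000 = 427.5000
edge 8: (2,22)→(1.5,10)  cross = 2·10 − 1.5·22 = -13.0000; (r_i+r_j)·cross = 3.5·-13.0000 = -45.5000
Σcross = 649.7500 → A = |Σcross|/2 = 324.8750 mm²
Σ(r_i+r_j)·cross = 18940.0000 → first moment M = |Σ|/6 = 3156.6667
R_c = M/A = 3156.6667/324.8750 = 9.7166 mm
θ = 330° = 5.759587 rad
V = θ·R_c·A = 5.759587·9.7166·324.8750 = 18181.095 mm³

Volume = 18181.095 mm³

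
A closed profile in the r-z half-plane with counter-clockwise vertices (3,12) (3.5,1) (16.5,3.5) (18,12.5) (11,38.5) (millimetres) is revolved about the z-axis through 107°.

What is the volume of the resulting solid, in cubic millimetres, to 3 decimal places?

Volume = 6518.867 mm³

Profile (r,z), 5 vertices: (3,12) (3.5,1) (16.5,3.5) (18,12.5) (11,38.5)
edge 0: (3,12)→(3.5,1)  cross = 3·1 − 3.5·12 = -39.0000; (r_i+r_j)·cross = 6.5·-39.0000 = -253.5000
edge 1: (3.5,1)→(16.5,3.5)  cross = 3.5·3.5 − 16.5·1 = -4.2500; (r_i+r_j)·cross = 20·-4.2500 = -85.0000
edge 2: (16.5,3.5)→(18,12.5)  cross = 16.5·12.5 − 18·3.5 = 143.2500; (r_i+r_j)·cross = 34.5·143.2500 = 4942.1250
edge 3: (18,12.5)→(11,38.5)  cross = 18·38.5 − 11·12.5 = 555.5000; (r_i+r_j)·cross = 29·555.5000 = 16109.5000
edge 4: (11,38.5)→(3,12)  cross = 11·12 − 3·38.5 = 16.5000; (r_i+r_j)·cross = 14·16.5000 = 231.0000
Σcross = 672.0000 → A = |Σcross|/2 = 336.0000 mm²
Σ(r_i+r_j)·cross = 20944.1250 → first moment M = |Σ|/6 = 3490.6875
R_c = M/A = 3490.6875/336.0000 = 10.3890 mm
θ = 107° = 1.867502 rad
V = θ·R_c·A = 1.867502·10.3890·336.0000 = 6518.867 mm³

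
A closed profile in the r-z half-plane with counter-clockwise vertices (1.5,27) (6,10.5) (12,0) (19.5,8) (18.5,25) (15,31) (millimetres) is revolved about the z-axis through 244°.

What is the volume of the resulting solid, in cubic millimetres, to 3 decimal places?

Volume = 17832.990 mm³

Profile (r,z), 6 vertices: (1.5,27) (6,10.5) (12,0) (19.5,8) (18.5,25) (15,31)
edge 0: (1.5,27)→(6,10.5)  cross = 1.5·10.5 − 6·27 = -146.2500; (r_i+r_j)·cross = 7.5·-146.2500 = -1096.8750
edge 1: (6,10.5)→(12,0)  cross = 6·0 − 12·10.5 = -126.0000; (r_i+r_j)·cross = 18·-126.0000 = -2268.0000
edge 2: (12,0)→(19.5,8)  cross = 12·8 − 19.5·0 = 96.0000; (r_i+r_j)·cross = 31.5·96.0000 = 3024.0000
edge 3: (19.5,8)→(18.5,25)  cross = 19.5·25 − 18.5·8 = 339.5000; (r_i+r_j)·cross = 38·339.5000 = 12901.0000
edge 4: (18.5,25)→(15,31)  cross = 18.5·31 − 15·25 = 198.5000; (r_i+r_j)·cross = 33.5·198.5000 = 6649.7500
edge 5: (15,31)→(1.5,27)  cross = 15·27 − 1.5·31 = 358.5000; (r_i+r_j)·cross = 16.5·358.5000 = 5915.2500
Σcross = 720.2500 → A = |Σcross|/2 = 360.1250 mm²
Σ(r_i+r_j)·cross = 25125.1250 → first moment M = |Σ|/6 = 4187.5208
R_c = M/A = 4187.5208/360.1250 = 11.6280 mm
θ = 244° = 4.258603 rad
V = θ·R_c·A = 4.258603·11.6280·360.1250 = 17832.990 mm³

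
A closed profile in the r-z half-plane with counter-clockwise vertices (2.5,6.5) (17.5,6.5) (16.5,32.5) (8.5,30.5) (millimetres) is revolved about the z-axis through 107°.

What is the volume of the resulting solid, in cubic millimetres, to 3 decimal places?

Profile (r,z), 4 vertices: (2.5,6.5) (17.5,6.5) (16.5,32.5) (8.5,30.5)
edge 0: (2.5,6.5)→(17.5,6.5)  cross = 2.5·6.5 − 17.5·6.5 = -97.5000; (r_i+r_j)·cross = 20·-97.5000 = -1950.0000
edge 1: (17.5,6.5)→(16.5,32.5)  cross = 17.5·32.5 − 16.5·6.5 = 461.5000; (r_i+r_j)·cross = 34·461.5000 = 15691.0000
edge 2: (16.5,32.5)→(8.5,30.5)  cross = 16.5·30.5 − 8.5·32.5 = 227.0000; (r_i+r_j)·cross = 25·227.0000 = 5675.0000
edge 3: (8.5,30.5)→(2.5,6.5)  cross = 8.5·6.5 − 2.5·30.5 = -21.0000; (r_i+r_j)·cross = 11·-21.0000 = -231.0000
Σcross = 570.0000 → A = |Σcross|/2 = 285.0000 mm²
Σ(r_i+r_j)·cross = 19185.0000 → first moment M = |Σ|/6 = 3197.5000
R_c = M/A = 3197.5000/285.0000 = 11.2193 mm
θ = 107° = 1.867502 rad
V = θ·R_c·A = 1.867502·11.2193·285.0000 = 5971.339 mm³

Volume = 5971.339 mm³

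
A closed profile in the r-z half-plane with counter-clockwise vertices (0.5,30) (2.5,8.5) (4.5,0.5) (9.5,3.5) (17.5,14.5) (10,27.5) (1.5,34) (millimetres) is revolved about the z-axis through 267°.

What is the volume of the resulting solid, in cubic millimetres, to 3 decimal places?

Profile (r,z), 7 vertices: (0.5,30) (2.5,8.5) (4.5,0.5) (9.5,3.5) (17.5,14.5) (10,27.5) (1.5,34)
edge 0: (0.5,30)→(2.5,8.5)  cross = 0.5·8.5 − 2.5·30 = -70.7500; (r_i+r_j)·cross = 3·-70.7500 = -212.2500
edge 1: (2.5,8.5)→(4.5,0.5)  cross = 2.5·0.5 − 4.5·8.5 = -37.0000; (r_i+r_j)·cross = 7·-37.0000 = -259.0000
edge 2: (4.5,0.5)→(9.5,3.5)  cross = 4.5·3.5 − 9.5·0.5 = 11.0000; (r_i+r_j)·cross = 14·11.0000 = 154.0000
edge 3: (9.5,3.5)→(17.5,14.5)  cross = 9.5·14.5 − 17.5·3.5 = 76.5000; (r_i+r_j)·cross = 27·76.5000 = 2065.5000
edge 4: (17.5,14.5)→(10,27.5)  cross = 17.5·27.5 − 10·14.5 = 336.2500; (r_i+r_j)·cross = 27.5·336.2500 = 9246.8750
edge 5: (10,27.5)→(1.5,34)  cross = 10·34 − 1.5·27.5 = 298.7500; (r_i+r_j)·cross = 11.5·298.7500 = 3435.6250
edge 6: (1.5,34)→(0.5,30)  cross = 1.5·30 − 0.5·34 = 28.0000; (r_i+r_j)·cross = 2·28.0000 = 56.0000
Σcross = 642.7500 → A = |Σcross|/2 = 321.3750 mm²
Σ(r_i+r_j)·cross = 14486.7500 → first moment M = |Σ|/6 = 2414.4583
R_c = M/A = 2414.4583/321.3750 = 7.5129 mm
θ = 267° = 4.660029 rad
V = θ·R_c·A = 4.660029·7.5129·321.3750 = 11251.446 mm³

Volume = 11251.446 mm³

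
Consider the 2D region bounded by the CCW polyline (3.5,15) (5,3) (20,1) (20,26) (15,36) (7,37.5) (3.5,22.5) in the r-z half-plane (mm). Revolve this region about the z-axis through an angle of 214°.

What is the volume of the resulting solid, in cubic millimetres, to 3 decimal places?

Profile (r,z), 7 vertices: (3.5,15) (5,3) (20,1) (20,26) (15,36) (7,37.5) (3.5,22.5)
edge 0: (3.5,15)→(5,3)  cross = 3.5·3 − 5·15 = -64.5000; (r_i+r_j)·cross = 8.5·-64.5000 = -548.2500
edge 1: (5,3)→(20,1)  cross = 5·1 − 20·3 = -55.0000; (r_i+r_j)·cross = 25·-55.0000 = -1375.0000
edge 2: (20,1)→(20,26)  cross = 20·26 − 20·1 = 500.0000; (r_i+r_j)·cross = 40·500.0000 = 20000.0000
edge 3: (20,26)→(15,36)  cross = 20·36 − 15·26 = 330.0000; (r_i+r_j)·cross = 35·330.0000 = 11550.0000
edge 4: (15,36)→(7,37.5)  cross = 15·37.5 − 7·36 = 310.5000; (r_i+r_j)·cross = 22·310.5000 = 6831.0000
edge 5: (7,37.5)→(3.5,22.5)  cross = 7·22.5 − 3.5·37.5 = 26.2500; (r_i+r_j)·cross = 10.5·26.2500 = 275.6250
edge 6: (3.5,22.5)→(3.5,15)  cross = 3.5·15 − 3.5·22.5 = -26.2500; (r_i+r_j)·cross = 7·-26.2500 = -183.7500
Σcross = 1021.0000 → A = |Σcross|/2 = 510.5000 mm²
Σ(r_i+r_j)·cross = 36549.6250 → first moment M = |Σ|/6 = 6091.6042
R_c = M/A = 6091.6042/510.5000 = 11.9326 mm
θ = 214° = 3.735005 rad
V = θ·R_c·A = 3.735005·11.9326·510.5000 = 22752.170 mm³

Volume = 22752.170 mm³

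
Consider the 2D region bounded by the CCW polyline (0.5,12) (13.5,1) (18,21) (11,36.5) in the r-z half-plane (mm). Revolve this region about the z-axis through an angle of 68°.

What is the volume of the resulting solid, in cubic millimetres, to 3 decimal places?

Profile (r,z), 4 vertices: (0.5,12) (13.5,1) (18,21) (11,36.5)
edge 0: (0.5,12)→(13.5,1)  cross = 0.5·1 − 13.5·12 = -161.5000; (r_i+r_j)·cross = 14·-161.5000 = -2261.0000
edge 1: (13.5,1)→(18,21)  cross = 13.5·21 − 18·1 = 265.5000; (r_i+r_j)·cross = 31.5·265.5000 = 8363.2500
edge 2: (18,21)→(11,36.5)  cross = 18·36.5 − 11·21 = 426.0000; (r_i+r_j)·cross = 29·426.0000 = 12354.0000
edge 3: (11,36.5)→(0.5,12)  cross = 11·12 − 0.5·36.5 = 113.7500; (r_i+r_j)·cross = 11.5·113.7500 = 1308.1250
Σcross = 643.7500 → A = |Σcross|/2 = 321.8750 mm²
Σ(r_i+r_j)·cross = 19764.3750 → first moment M = |Σ|/6 = 3294.0625
R_c = M/A = 3294.0625/321.8750 = 10.2340 mm
θ = 68° = 1.186824 rad
V = θ·R_c·A = 1.186824·10.2340·321.8750 = 3909.472 mm³

Volume = 3909.472 mm³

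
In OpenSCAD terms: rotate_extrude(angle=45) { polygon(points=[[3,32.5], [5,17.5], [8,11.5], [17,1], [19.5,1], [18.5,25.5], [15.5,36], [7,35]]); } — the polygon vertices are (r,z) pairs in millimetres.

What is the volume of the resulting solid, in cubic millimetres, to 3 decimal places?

Profile (r,z), 8 vertices: (3,32.5) (5,17.5) (8,11.5) (17,1) (19.5,1) (18.5,25.5) (15.5,36) (7,35)
edge 0: (3,32.5)→(5,17.5)  cross = 3·17.5 − 5·32.5 = -110.0000; (r_i+r_j)·cross = 8·-110.0000 = -880.0000
edge 1: (5,17.5)→(8,11.5)  cross = 5·11.5 − 8·17.5 = -82.5000; (r_i+r_j)·cross = 13·-82.5000 = -1072.5000
edge 2: (8,11.5)→(17,1)  cross = 8·1 − 17·11.5 = -187.5000; (r_i+r_j)·cross = 25·-187.5000 = -4687.5000
edge 3: (17,1)→(19.5,1)  cross = 17·1 − 19.5·1 = -2.5000; (r_i+r_j)·cross = 36.5·-2.5000 = -91.2500
edge 4: (19.5,1)→(18.5,25.5)  cross = 19.5·25.5 − 18.5·1 = 478.7500; (r_i+r_j)·cross = 38·478.7500 = 18192.5000
edge 5: (18.5,25.5)→(15.5,36)  cross = 18.5·36 − 15.5·25.5 = 270.7500; (r_i+r_j)·cross = 34·270.7500 = 9205.5000
edge 6: (15.5,36)→(7,35)  cross = 15.5·35 − 7·36 = 290.5000; (r_i+r_j)·cross = 22.5·290.5000 = 6536.2500
edge 7: (7,35)→(3,32.5)  cross = 7·32.5 − 3·35 = 122.5000; (r_i+r_j)·cross = 10·122.5000 = 1225.0000
Σcross = 780.0000 → A = |Σcross|/2 = 390.0000 mm²
Σ(r_i+r_j)·cross = 28428.0000 → first moment M = |Σ|/6 = 4738.0000
R_c = M/A = 4738.0000/390.0000 = 12.1487 mm
θ = 45° = 0.785398 rad
V = θ·R_c·A = 0.785398·12.1487·390.0000 = 3721.216 mm³

Volume = 3721.216 mm³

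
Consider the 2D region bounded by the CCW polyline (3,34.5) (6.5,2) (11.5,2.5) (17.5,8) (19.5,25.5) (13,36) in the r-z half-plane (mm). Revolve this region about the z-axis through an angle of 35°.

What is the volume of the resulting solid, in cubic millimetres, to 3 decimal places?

Volume = 2792.965 mm³

Profile (r,z), 6 vertices: (3,34.5) (6.5,2) (11.5,2.5) (17.5,8) (19.5,25.5) (13,36)
edge 0: (3,34.5)→(6.5,2)  cross = 3·2 − 6.5·34.5 = -218.2500; (r_i+r_j)·cross = 9.5·-218.2500 = -2073.3750
edge 1: (6.5,2)→(11.5,2.5)  cross = 6.5·2.5 − 11.5·2 = -6.7500; (r_i+r_j)·cross = 18·-6.7500 = -121.5000
edge 2: (11.5,2.5)→(17.5,8)  cross = 11.5·8 − 17.5·2.5 = 48.2500; (r_i+r_j)·cross = 29·48.2500 = 1399.2500
edge 3: (17.5,8)→(19.5,25.5)  cross = 17.5·25.5 − 19.5·8 = 290.2500; (r_i+r_j)·cross = 37·290.2500 = 10739.2500
edge 4: (19.5,25.5)→(13,36)  cross = 19.5·36 − 13·25.5 = 370.5000; (r_i+r_j)·cross = 32.5·370.5000 = 12041.2500
edge 5: (13,36)→(3,34.5)  cross = 13·34.5 − 3·36 = 340.5000; (r_i+r_j)·cross = 16·340.5000 = 5448.0000
Σcross = 824.5000 → A = |Σcross|/2 = 412.2500 mm²
Σ(r_i+r_j)·cross = 27432.8750 → first moment M = |Σ|/6 = 4572.1458
R_c = M/A = 4572.1458/412.2500 = 11.0907 mm
θ = 35° = 0.610865 rad
V = θ·R_c·A = 0.610865·11.0907·412.2500 = 2792.965 mm³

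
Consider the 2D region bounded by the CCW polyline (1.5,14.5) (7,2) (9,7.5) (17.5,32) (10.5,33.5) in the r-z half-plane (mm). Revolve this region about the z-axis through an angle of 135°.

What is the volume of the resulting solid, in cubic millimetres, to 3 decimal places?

Volume = 4751.512 mm³

Profile (r,z), 5 vertices: (1.5,14.5) (7,2) (9,7.5) (17.5,32) (10.5,33.5)
edge 0: (1.5,14.5)→(7,2)  cross = 1.5·2 − 7·14.5 = -98.5000; (r_i+r_j)·cross = 8.5·-98.5000 = -837.2500
edge 1: (7,2)→(9,7.5)  cross = 7·7.5 − 9·2 = 34.5000; (r_i+r_j)·cross = 16·34.5000 = 552.0000
edge 2: (9,7.5)→(17.5,32)  cross = 9·32 − 17.5·7.5 = 156.7500; (r_i+r_j)·cross = 26.5·156.7500 = 4153.8750
edge 3: (17.5,32)→(10.5,33.5)  cross = 17.5·33.5 − 10.5·32 = 250.2500; (r_i+r_j)·cross = 28·250.2500 = 7007.0000
edge 4: (10.5,33.5)→(1.5,14.5)  cross = 10.5·14.5 − 1.5·33.5 = 102.0000; (r_i+r_j)·cross = 12·102.0000 = 1224.0000
Σcross = 445.0000 → A = |Σcross|/2 = 222.5000 mm²
Σ(r_i+r_j)·cross = 12099.6250 → first moment M = |Σ|/6 = 2016.6042
R_c = M/A = 2016.6042/222.5000 = 9.0634 mm
θ = 135° = 2.356194 rad
V = θ·R_c·A = 2.356194·9.0634·222.5000 = 4751.512 mm³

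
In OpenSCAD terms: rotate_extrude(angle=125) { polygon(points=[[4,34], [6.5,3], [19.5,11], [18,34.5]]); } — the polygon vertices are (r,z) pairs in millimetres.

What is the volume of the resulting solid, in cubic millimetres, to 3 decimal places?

Profile (r,z), 4 vertices: (4,34) (6.5,3) (19.5,11) (18,34.5)
edge 0: (4,34)→(6.5,3)  cross = 4·3 − 6.5·34 = -209.0000; (r_i+r_j)·cross = 10.5·-209.0000 = -2194.5000
edge 1: (6.5,3)→(19.5,11)  cross = 6.5·11 − 19.5·3 = 13.0000; (r_i+r_j)·cross = 26·13.0000 = 338.0000
edge 2: (19.5,11)→(18,34.5)  cross = 19.5·34.5 − 18·11 = 474.7500; (r_i+r_j)·cross = 37.5·474.7500 = 17803.1250
edge 3: (18,34.5)→(4,34)  cross = 18·34 − 4·34.5 = 474.0000; (r_i+r_j)·cross = 22·474.0000 = 10428.0000
Σcross = 752.7500 → A = |Σcross|/2 = 376.3750 mm²
Σ(r_i+r_j)·cross = 26374.6250 → first moment M = |Σ|/6 = 4395.7708
R_c = M/A = 4395.7708/376.3750 = 11.6792 mm
θ = 125° = 2.181662 rad
V = θ·R_c·A = 2.181662·11.6792·376.3750 = 9590.084 mm³

Volume = 9590.084 mm³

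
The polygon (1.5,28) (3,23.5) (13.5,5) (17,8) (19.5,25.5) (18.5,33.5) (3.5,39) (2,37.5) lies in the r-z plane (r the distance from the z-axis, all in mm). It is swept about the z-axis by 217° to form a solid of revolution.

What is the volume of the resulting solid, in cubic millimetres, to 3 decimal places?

Profile (r,z), 8 vertices: (1.5,28) (3,23.5) (13.5,5) (17,8) (19.5,25.5) (18.5,33.5) (3.5,39) (2,37.5)
edge 0: (1.5,28)→(3,23.5)  cross = 1.5·23.5 − 3·28 = -48.7500; (r_i+r_j)·cross = 4.5·-48.7500 = -219.3750
edge 1: (3,23.5)→(13.5,5)  cross = 3·5 − 13.5·23.5 = -302.2500; (r_i+r_j)·cross = 16.5·-302.2500 = -4987.1250
edge 2: (13.5,5)→(17,8)  cross = 13.5·8 − 17·5 = 23.0000; (r_i+r_j)·cross = 30.5·23.0000 = 701.5000
edge 3: (17,8)→(19.5,25.5)  cross = 17·25.5 − 19.5·8 = 277.5000; (r_i+r_j)·cross = 36.5·277.5000 = 10128.7500
edge 4: (19.5,25.5)→(18.5,33.5)  cross = 19.5·33.5 − 18.5·25.5 = 181.5000; (r_i+r_j)·cross = 38·181.5000 = 6897.0000
edge 5: (18.5,33.5)→(3.5,39)  cross = 18.5·39 − 3.5·33.5 = 604.2500; (r_i+r_j)·cross = 22·604.2500 = 13293.5000
edge 6: (3.5,39)→(2,37.5)  cross = 3.5·37.5 − 2·39 = 53.2500; (r_i+r_j)·cross = 5.5·53.2500 = 292.8750
edge 7: (2,37.5)→(1.5,28)  cross = 2·28 − 1.5·37.5 = -0.2500; (r_i+r_j)·cross = 3.5·-0.2500 = -0.8750
Σcross = 788.2500 → A = |Σcross|/2 = 394.1250 mm²
Σ(r_i+r_j)·cross = 26106.2500 → first moment M = |Σ|/6 = 4351.0417
R_c = M/A = 4351.0417/394.1250 = 11.0398 mm
θ = 217° = 3.787364 rad
V = θ·R_c·A = 3.787364·11.0398·394.1250 = 16478.981 mm³

Volume = 16478.981 mm³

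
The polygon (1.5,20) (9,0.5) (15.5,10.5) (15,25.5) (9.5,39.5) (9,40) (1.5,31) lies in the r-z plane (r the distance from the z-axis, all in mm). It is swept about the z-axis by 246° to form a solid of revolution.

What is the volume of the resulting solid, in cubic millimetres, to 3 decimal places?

Profile (r,z), 7 vertices: (1.5,20) (9,0.5) (15.5,10.5) (15,25.5) (9.5,39.5) (9,40) (1.5,31)
edge 0: (1.5,20)→(9,0.5)  cross = 1.5·0.5 − 9·20 = -179.2500; (r_i+r_j)·cross = 10.5·-179.2500 = -1882.1250
edge 1: (9,0.5)→(15.5,10.5)  cross = 9·10.5 − 15.5·0.5 = 86.7500; (r_i+r_j)·cross = 24.5·86.7500 = 2125.3750
edge 2: (15.5,10.5)→(15,25.5)  cross = 15.5·25.5 − 15·10.5 = 237.7500; (r_i+r_j)·cross = 30.5·237.7500 = 7251.3750
edge 3: (15,25.5)→(9.5,39.5)  cross = 15·39.5 − 9.5·25.5 = 350.2500; (r_i+r_j)·cross = 24.5·350.2500 = 8581.1250
edge 4: (9.5,39.5)→(9,40)  cross = 9.5·40 − 9·39.5 = 24.5000; (r_i+r_j)·cross = 18.5·24.5000 = 453.2500
edge 5: (9,40)→(1.5,31)  cross = 9·31 − 1.5·40 = 219.0000; (r_i+r_j)·cross = 10.5·219.0000 = 2299.5000
edge 6: (1.5,31)→(1.5,20)  cross = 1.5·20 − 1.5·31 = -16.5000; (r_i+r_j)·cross = 3·-16.5000 = -49.5000
Σcross = 722.5000 → A = |Σcross|/2 = 361.2500 mm²
Σ(r_i+r_j)·cross = 18779.0000 → first moment M = |Σ|/6 = 3129.8333
R_c = M/A = 3129.8333/361.2500 = 8.6639 mm
θ = 246° = 4.293510 rad
V = θ·R_c·A = 4.293510·8.6639·361.2500 = 13437.971 mm³

Volume = 13437.971 mm³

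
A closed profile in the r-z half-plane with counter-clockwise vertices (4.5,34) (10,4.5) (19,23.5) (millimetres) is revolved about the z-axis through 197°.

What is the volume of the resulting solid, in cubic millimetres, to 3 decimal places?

Volume = 7102.952 mm³

Profile (r,z), 3 vertices: (4.5,34) (10,4.5) (19,23.5)
edge 0: (4.5,34)→(10,4.5)  cross = 4.5·4.5 − 10·34 = -319.7500; (r_i+r_j)·cross = 14.5·-319.7500 = -4636.3750
edge 1: (10,4.5)→(19,23.5)  cross = 10·23.5 − 19·4.5 = 149.5000; (r_i+r_j)·cross = 29·149.5000 = 4335.5000
edge 2: (19,23.5)→(4.5,34)  cross = 19·34 − 4.5·23.5 = 540.2500; (r_i+r_j)·cross = 23.5·540.2500 = 12695.8750
Σcross = 370.0000 → A = |Σcross|/2 = 185.0000 mm²
Σ(r_i+r_j)·cross = 12395.0000 → first moment M = |Σ|/6 = 2065.8333
R_c = M/A = 2065.8333/185.0000 = 11.1667 mm
θ = 197° = 3.438299 rad
V = θ·R_c·A = 3.438299·11.1667·185.0000 = 7102.952 mm³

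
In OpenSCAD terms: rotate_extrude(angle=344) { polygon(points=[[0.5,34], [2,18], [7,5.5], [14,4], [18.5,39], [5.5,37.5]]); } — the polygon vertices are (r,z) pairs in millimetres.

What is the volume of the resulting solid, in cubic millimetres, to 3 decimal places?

Volume = 25656.805 mm³

Profile (r,z), 6 vertices: (0.5,34) (2,18) (7,5.5) (14,4) (18.5,39) (5.5,37.5)
edge 0: (0.5,34)→(2,18)  cross = 0.5·18 − 2·34 = -59.0000; (r_i+r_j)·cross = 2.5·-59.0000 = -147.5000
edge 1: (2,18)→(7,5.5)  cross = 2·5.5 − 7·18 = -115.0000; (r_i+r_j)·cross = 9·-115.0000 = -1035.0000
edge 2: (7,5.5)→(14,4)  cross = 7·4 − 14·5.5 = -49.0000; (r_i+r_j)·cross = 21·-49.0000 = -1029.0000
edge 3: (14,4)→(18.5,39)  cross = 14·39 − 18.5·4 = 472.0000; (r_i+r_j)·cross = 32.5·472.0000 = 15340.0000
edge 4: (18.5,39)→(5.5,37.5)  cross = 18.5·37.5 − 5.5·39 = 479.2500; (r_i+r_j)·cross = 24·479.2500 = 11502.0000
edge 5: (5.5,37.5)→(0.5,34)  cross = 5.5·34 − 0.5·37.5 = 168.2500; (r_i+r_j)·cross = 6·168.2500 = 1009.5000
Σcross = 896.5000 → A = |Σcross|/2 = 448.2500 mm²
Σ(r_i+r_j)·cross = 25640.0000 → first moment M = |Σ|/6 = 4273.3333
R_c = M/A = 4273.3333/448.2500 = 9.5334 mm
θ = 344° = 6.003933 rad
V = θ·R_c·A = 6.003933·9.5334·448.2500 = 25656.805 mm³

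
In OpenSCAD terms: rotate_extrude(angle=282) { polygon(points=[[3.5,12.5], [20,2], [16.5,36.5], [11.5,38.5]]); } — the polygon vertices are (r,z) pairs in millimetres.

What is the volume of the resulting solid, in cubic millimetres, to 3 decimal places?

Volume = 21245.073 mm³

Profile (r,z), 4 vertices: (3.5,12.5) (20,2) (16.5,36.5) (11.5,38.5)
edge 0: (3.5,12.5)→(20,2)  cross = 3.5·2 − 20·12.5 = -243.0000; (r_i+r_j)·cross = 23.5·-243.0000 = -5710.5000
edge 1: (20,2)→(16.5,36.5)  cross = 20·36.5 − 16.5·2 = 697.0000; (r_i+r_j)·cross = 36.5·697.0000 = 25440.5000
edge 2: (16.5,36.5)→(11.5,38.5)  cross = 16.5·38.5 − 11.5·36.5 = 215.5000; (r_i+r_j)·cross = 28·215.5000 = 6034.0000
edge 3: (11.5,38.5)→(3.5,12.5)  cross = 11.5·12.5 − 3.5·38.5 = 9.0000; (r_i+r_j)·cross = 15·9.0000 = 135.0000
Σcross = 678.5000 → A = |Σcross|/2 = 339.2500 mm²
Σ(r_i+r_j)·cross = 25899.0000 → first moment M = |Σ|/6 = 4316.5000
R_c = M/A = 4316.5000/339.2500 = 12.7237 mm
θ = 282° = 4.921828 rad
V = θ·R_c·A = 4.921828·12.7237·339.2500 = 21245.073 mm³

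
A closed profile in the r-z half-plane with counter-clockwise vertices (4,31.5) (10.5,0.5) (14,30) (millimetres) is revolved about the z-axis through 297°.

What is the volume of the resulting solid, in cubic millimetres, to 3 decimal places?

Profile (r,z), 3 vertices: (4,31.5) (10.5,0.5) (14,30)
edge 0: (4,31.5)→(10.5,0.5)  cross = 4·0.5 − 10.5·31.5 = -328.7500; (r_i+r_j)·cross = 14.5·-328.7500 = -4766.8750
edge 1: (10.5,0.5)→(14,30)  cross = 10.5·30 − 14·0.5 = 308.0000; (r_i+r_j)·cross = 24.5·308.0000 = 7546.0000
edge 2: (14,30)→(4,31.5)  cross = 14·31.5 − 4·30 = 321.0000; (r_i+r_j)·cross = 18·321.0000 = 5778.0000
Σcross = 300.2500 → A = |Σcross|/2 = 150.1250 mm²
Σ(r_i+r_j)·cross = 8557.1250 → first moment M = |Σ|/6 = 1426.1875
R_c = M/A = 1426.1875/150.1250 = 9.5000 mm
θ = 297° = 5.183628 rad
V = θ·R_c·A = 5.183628·9.5000·150.1250 = 7392.825 mm³

Volume = 7392.825 mm³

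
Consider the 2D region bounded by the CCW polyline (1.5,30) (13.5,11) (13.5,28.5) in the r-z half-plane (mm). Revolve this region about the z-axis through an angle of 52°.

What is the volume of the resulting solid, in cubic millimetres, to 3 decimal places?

Volume = 905.302 mm³

Profile (r,z), 3 vertices: (1.5,30) (13.5,11) (13.5,28.5)
edge 0: (1.5,30)→(13.5,11)  cross = 1.5·11 − 13.5·30 = -388.5000; (r_i+r_j)·cross = 15·-388.5000 = -5827.5000
edge 1: (13.5,11)→(13.5,28.5)  cross = 13.5·28.5 − 13.5·11 = 236.2500; (r_i+r_j)·cross = 27·236.2500 = 6378.7500
edge 2: (13.5,28.5)→(1.5,30)  cross = 13.5·30 − 1.5·28.5 = 362.2500; (r_i+r_j)·cross = 15·362.2500 = 5433.7500
Σcross = 210.0000 → A = |Σcross|/2 = 105.0000 mm²
Σ(r_i+r_j)·cross = 5985.0000 → first moment M = |Σ|/6 = 997.5000
R_c = M/A = 997.5000/105.0000 = 9.5000 mm
θ = 52° = 0.907571 rad
V = θ·R_c·A = 0.907571·9.5000·105.0000 = 905.302 mm³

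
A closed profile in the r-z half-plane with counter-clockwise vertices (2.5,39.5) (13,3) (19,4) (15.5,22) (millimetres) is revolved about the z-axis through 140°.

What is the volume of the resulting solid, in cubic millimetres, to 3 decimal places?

Profile (r,z), 4 vertices: (2.5,39.5) (13,3) (19,4) (15.5,22)
edge 0: (2.5,39.5)→(13,3)  cross = 2.5·3 − 13·39.5 = -506.0000; (r_i+r_j)·cross = 15.5·-506.0000 = -7843.0000
edge 1: (13,3)→(19,4)  cross = 13·4 − 19·3 = -5.0000; (r_i+r_j)·cross = 32·-5.0000 = -160.0000
edge 2: (19,4)→(15.5,22)  cross = 19·22 − 15.5·4 = 356.0000; (r_i+r_j)·cross = 34.5·356.0000 = 12282.0000
edge 3: (15.5,22)→(2.5,39.5)  cross = 15.5·39.5 − 2.5·22 = 557.2500; (r_i+r_j)·cross = 18·557.2500 = 10030.5000
Σcross = 402.2500 → A = |Σcross|/2 = 201.1250 mm²
Σ(r_i+r_j)·cross = 14309.5000 → first moment M = |Σ|/6 = 2384.9167
R_c = M/A = 2384.9167/201.1250 = 11.8579 mm
θ = 140° = 2.443461 rad
V = θ·R_c·A = 2.443461·11.8579·201.1250 = 5827.451 mm³

Volume = 5827.451 mm³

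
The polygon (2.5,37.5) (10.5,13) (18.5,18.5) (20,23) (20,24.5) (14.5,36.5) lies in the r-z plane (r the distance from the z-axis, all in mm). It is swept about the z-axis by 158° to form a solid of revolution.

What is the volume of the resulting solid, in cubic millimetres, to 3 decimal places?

Profile (r,z), 6 vertices: (2.5,37.5) (10.5,13) (18.5,18.5) (20,23) (20,24.5) (14.5,36.5)
edge 0: (2.5,37.5)→(10.5,13)  cross = 2.5·13 − 10.5·37.5 = -361.2500; (r_i+r_j)·cross = 13·-361.2500 = -4696.2500
edge 1: (10.5,13)→(18.5,18.5)  cross = 10.5·18.5 − 18.5·13 = -46.2500; (r_i+r_j)·cross = 29·-46.2500 = -1341.2500
edge 2: (18.5,18.5)→(20,23)  cross = 18.5·23 − 20·18.5 = 55.5000; (r_i+r_j)·cross = 38.5·55.5000 = 2136.7500
edge 3: (20,23)→(20,24.5)  cross = 20·24.5 − 20·23 = 30.0000; (r_i+r_j)·cross = 40·30.0000 = 1200.0000
edge 4: (20,24.5)→(14.5,36.5)  cross = 20·36.5 − 14.5·24.5 = 374.7500; (r_i+r_j)·cross = 34.5·374.7500 = 12928.8750
edge 5: (14.5,36.5)→(2.5,37.5)  cross = 14.5·37.5 − 2.5·36.5 = 452.5000; (r_i+r_j)·cross = 17·452.5000 = 7692.5000
Σcross = 505.2500 → A = |Σcross|/2 = 252.6250 mm²
Σ(r_i+r_j)·cross = 17920.6250 → first moment M = |Σ|/6 = 2986.7708
R_c = M/A = 2986.7708/252.6250 = 11.8229 mm
θ = 158° = 2.757620 rad
V = θ·R_c·A = 2.757620·11.8229·252.6250 = 8236.380 mm³

Volume = 8236.380 mm³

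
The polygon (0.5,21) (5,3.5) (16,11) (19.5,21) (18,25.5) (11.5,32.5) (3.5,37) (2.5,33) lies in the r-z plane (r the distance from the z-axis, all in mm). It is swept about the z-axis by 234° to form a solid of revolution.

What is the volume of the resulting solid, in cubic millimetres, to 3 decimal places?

Profile (r,z), 8 vertices: (0.5,21) (5,3.5) (16,11) (19.5,21) (18,25.5) (11.5,32.5) (3.5,37) (2.5,33)
edge 0: (0.5,21)→(5,3.5)  cross = 0.5·3.5 − 5·21 = -103.2500; (r_i+r_j)·cross = 5.5·-103.2500 = -567.8750
edge 1: (5,3.5)→(16,11)  cross = 5·11 − 16·3.5 = -1.0000; (r_i+r_j)·cross = 21·-1.0000 = -21.0000
edge 2: (16,11)→(19.5,21)  cross = 16·21 − 19.5·11 = 121.5000; (r_i+r_j)·cross = 35.5·121.5000 = 4313.2500
edge 3: (19.5,21)→(18,25.5)  cross = 19.5·25.5 − 18·21 = 119.2500; (r_i+r_j)·cross = 37.5·119.2500 = 4471.8750
edge 4: (18,25.5)→(11.5,32.5)  cross = 18·32.5 − 11.5·25.5 = 291.7500; (r_i+r_j)·cross = 29.5·291.7500 = 8606.6250
edge 5: (11.5,32.5)→(3.5,37)  cross = 11.5·37 − 3.5·32.5 = 311.7500; (r_i+r_j)·cross = 15·311.7500 = 4676.2500
edge 6: (3.5,37)→(2.5,33)  cross = 3.5·33 − 2.5·37 = 23.0000; (r_i+r_j)·cross = 6·23.0000 = 138.0000
edge 7: (2.5,33)→(0.5,21)  cross = 2.5·21 − 0.5·33 = 36.0000; (r_i+r_j)·cross = 3·36.0000 = 108.0000
Σcross = 799.0000 → A = |Σcross|/2 = 399.5000 mm²
Σ(r_i+r_j)·cross = 21725.1250 → first moment M = |Σ|/6 = 3620.8542
R_c = M/A = 3620.8542/399.5000 = 9.0635 mm
θ = 234° = 4.084070 rad
V = θ·R_c·A = 4.084070·9.0635·399.5000 = 14787.824 mm³

Volume = 14787.824 mm³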